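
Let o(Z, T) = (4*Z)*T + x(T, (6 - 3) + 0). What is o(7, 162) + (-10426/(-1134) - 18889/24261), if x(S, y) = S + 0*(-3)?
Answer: 21580463152/4585329 ≈ 4706.4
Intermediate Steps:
x(S, y) = S (x(S, y) = S + 0 = S)
o(Z, T) = T + 4*T*Z (o(Z, T) = (4*Z)*T + T = 4*T*Z + T = T + 4*T*Z)
o(7, 162) + (-10426/(-1134) - 18889/24261) = 162*(1 + 4*7) + (-10426/(-1134) - 18889/24261) = 162*(1 + 28) + (-10426*(-1/1134) - 18889*1/24261) = 162*29 + (5213/567 - 18889/24261) = 4698 + 38587510/4585329 = 21580463152/4585329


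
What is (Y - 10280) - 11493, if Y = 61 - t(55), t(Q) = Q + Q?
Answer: -21822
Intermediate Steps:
t(Q) = 2*Q
Y = -49 (Y = 61 - 2*55 = 61 - 1*110 = 61 - 110 = -49)
(Y - 10280) - 11493 = (-49 - 10280) - 11493 = -10329 - 11493 = -21822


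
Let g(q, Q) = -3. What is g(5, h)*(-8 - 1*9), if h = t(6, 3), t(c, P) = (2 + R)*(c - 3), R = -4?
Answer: 51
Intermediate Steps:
t(c, P) = 6 - 2*c (t(c, P) = (2 - 4)*(c - 3) = -2*(-3 + c) = 6 - 2*c)
h = -6 (h = 6 - 2*6 = 6 - 12 = -6)
g(5, h)*(-8 - 1*9) = -3*(-8 - 1*9) = -3*(-8 - 9) = -3*(-17) = 51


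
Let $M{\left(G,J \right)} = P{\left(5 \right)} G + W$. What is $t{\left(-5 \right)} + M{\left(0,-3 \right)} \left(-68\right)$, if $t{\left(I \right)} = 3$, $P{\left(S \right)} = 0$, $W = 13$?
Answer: $-881$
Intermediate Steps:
$M{\left(G,J \right)} = 13$ ($M{\left(G,J \right)} = 0 G + 13 = 0 + 13 = 13$)
$t{\left(-5 \right)} + M{\left(0,-3 \right)} \left(-68\right) = 3 + 13 \left(-68\right) = 3 - 884 = -881$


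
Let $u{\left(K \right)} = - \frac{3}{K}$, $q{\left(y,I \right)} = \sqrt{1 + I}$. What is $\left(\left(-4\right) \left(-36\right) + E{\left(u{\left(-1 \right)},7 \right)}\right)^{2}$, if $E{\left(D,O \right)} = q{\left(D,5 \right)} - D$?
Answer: $\left(141 + \sqrt{6}\right)^{2} \approx 20578.0$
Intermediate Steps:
$E{\left(D,O \right)} = \sqrt{6} - D$ ($E{\left(D,O \right)} = \sqrt{1 + 5} - D = \sqrt{6} - D$)
$\left(\left(-4\right) \left(-36\right) + E{\left(u{\left(-1 \right)},7 \right)}\right)^{2} = \left(\left(-4\right) \left(-36\right) + \left(\sqrt{6} - - \frac{3}{-1}\right)\right)^{2} = \left(144 + \left(\sqrt{6} - \left(-3\right) \left(-1\right)\right)\right)^{2} = \left(144 + \left(\sqrt{6} - 3\right)\right)^{2} = \left(144 - \left(3 - \sqrt{6}\right)\right)^{2} = \left(141 + \sqrt{6}\right)^{2}$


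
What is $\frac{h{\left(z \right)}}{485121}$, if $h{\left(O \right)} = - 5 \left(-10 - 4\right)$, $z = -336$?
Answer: $\frac{10}{69303} \approx 0.00014429$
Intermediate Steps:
$h{\left(O \right)} = 70$ ($h{\left(O \right)} = \left(-5\right) \left(-14\right) = 70$)
$\frac{h{\left(z \right)}}{485121} = \frac{70}{485121} = 70 \cdot \frac{1}{485121} = \frac{10}{69303}$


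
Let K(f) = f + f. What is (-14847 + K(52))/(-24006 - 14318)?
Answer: 14743/38324 ≈ 0.38469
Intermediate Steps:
K(f) = 2*f
(-14847 + K(52))/(-24006 - 14318) = (-14847 + 2*52)/(-24006 - 14318) = (-14847 + 104)/(-38324) = -14743*(-1/38324) = 14743/38324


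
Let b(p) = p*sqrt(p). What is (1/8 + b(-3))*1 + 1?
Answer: 9/8 - 3*I*sqrt(3) ≈ 1.125 - 5.1962*I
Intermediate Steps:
b(p) = p**(3/2)
(1/8 + b(-3))*1 + 1 = (1/8 + (-3)**(3/2))*1 + 1 = (1/8 - 3*I*sqrt(3))*1 + 1 = (1/8 - 3*I*sqrt(3)) + 1 = 9/8 - 3*I*sqrt(3)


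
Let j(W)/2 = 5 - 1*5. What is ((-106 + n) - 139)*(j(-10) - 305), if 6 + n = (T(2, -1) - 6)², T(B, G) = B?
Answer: 71675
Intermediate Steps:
n = 10 (n = -6 + (2 - 6)² = -6 + (-4)² = -6 + 16 = 10)
j(W) = 0 (j(W) = 2*(5 - 1*5) = 2*(5 - 5) = 2*0 = 0)
((-106 + n) - 139)*(j(-10) - 305) = ((-106 + 10) - 139)*(0 - 305) = (-96 - 139)*(-305) = -235*(-305) = 71675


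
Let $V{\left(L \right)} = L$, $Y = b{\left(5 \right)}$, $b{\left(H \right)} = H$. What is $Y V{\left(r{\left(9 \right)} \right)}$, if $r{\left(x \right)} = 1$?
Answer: $5$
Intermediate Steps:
$Y = 5$
$Y V{\left(r{\left(9 \right)} \right)} = 5 \cdot 1 = 5$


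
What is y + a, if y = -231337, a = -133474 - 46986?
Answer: -411797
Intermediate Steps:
a = -180460
y + a = -231337 - 180460 = -411797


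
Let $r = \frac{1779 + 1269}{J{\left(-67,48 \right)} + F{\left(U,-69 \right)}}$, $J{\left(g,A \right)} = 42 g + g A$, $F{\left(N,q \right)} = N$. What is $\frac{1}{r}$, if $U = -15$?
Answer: $- \frac{2015}{1016} \approx -1.9833$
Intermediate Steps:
$J{\left(g,A \right)} = 42 g + A g$
$r = - \frac{1016}{2015}$ ($r = \frac{1779 + 1269}{- 67 \left(42 + 48\right) - 15} = \frac{3048}{\left(-67\right) 90 - 15} = \frac{3048}{-6030 - 15} = \frac{3048}{-6045} = 3048 \left(- \frac{1}{6045}\right) = - \frac{1016}{2015} \approx -0.50422$)
$\frac{1}{r} = \frac{1}{- \frac{1016}{2015}} = - \frac{2015}{1016}$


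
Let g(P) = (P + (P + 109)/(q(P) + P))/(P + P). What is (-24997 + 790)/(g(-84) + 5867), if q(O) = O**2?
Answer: -28353562272/6872579255 ≈ -4.1256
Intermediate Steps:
g(P) = (P + (109 + P)/(P + P**2))/(2*P) (g(P) = (P + (P + 109)/(P**2 + P))/(P + P) = (P + (109 + P)/(P + P**2))/((2*P)) = (P + (109 + P)/(P + P**2))*(1/(2*P)) = (P + (109 + P)/(P + P**2))/(2*P))
(-24997 + 790)/(g(-84) + 5867) = (-24997 + 790)/((1/2)*(109 - 84 + (-84)**2 + (-84)**3)/((-84)**2*(1 - 84)) + 5867) = -24207/((1/2)*(1/7056)*(109 - 84 + 7056 - 592704)/(-83) + 5867) = -24207/((1/2)*(1/7056)*(-1/83)*(-585623) + 5867) = -24207/(585623/1171296 + 5867) = -24207/6872579255/1171296 = -24207*1171296/6872579255 = -28353562272/6872579255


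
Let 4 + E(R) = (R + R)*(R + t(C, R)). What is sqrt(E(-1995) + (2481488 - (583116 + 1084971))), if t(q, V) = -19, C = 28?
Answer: sqrt(8849257) ≈ 2974.8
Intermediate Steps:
E(R) = -4 + 2*R*(-19 + R) (E(R) = -4 + (R + R)*(R - 19) = -4 + (2*R)*(-19 + R) = -4 + 2*R*(-19 + R))
sqrt(E(-1995) + (2481488 - (583116 + 1084971))) = sqrt((-4 - 38*(-1995) + 2*(-1995)**2) + (2481488 - (583116 + 1084971))) = sqrt((-4 + 75810 + 2*3980025) + (2481488 - 1*1668087)) = sqrt((-4 + 75810 + 7960050) + (2481488 - 1668087)) = sqrt(8035856 + 813401) = sqrt(8849257)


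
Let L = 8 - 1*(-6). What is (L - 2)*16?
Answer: 192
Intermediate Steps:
L = 14 (L = 8 + 6 = 14)
(L - 2)*16 = (14 - 2)*16 = 12*16 = 192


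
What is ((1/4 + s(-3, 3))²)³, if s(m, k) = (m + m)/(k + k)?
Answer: 729/4096 ≈ 0.17798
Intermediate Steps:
s(m, k) = m/k (s(m, k) = (2*m)/((2*k)) = (2*m)*(1/(2*k)) = m/k)
((1/4 + s(-3, 3))²)³ = ((1/4 - 3/3)²)³ = ((¼ - 3*⅓)²)³ = ((¼ - 1)²)³ = ((-¾)²)³ = (9/16)³ = 729/4096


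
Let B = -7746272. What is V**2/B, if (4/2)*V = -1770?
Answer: -783225/7746272 ≈ -0.10111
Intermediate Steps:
V = -885 (V = (1/2)*(-1770) = -885)
V**2/B = (-885)**2/(-7746272) = 783225*(-1/7746272) = -783225/7746272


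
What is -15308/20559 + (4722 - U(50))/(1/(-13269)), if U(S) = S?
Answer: -14320329580/231 ≈ -6.1993e+7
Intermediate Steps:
-15308/20559 + (4722 - U(50))/(1/(-13269)) = -15308/20559 + (4722 - 1*50)/(1/(-13269)) = -15308*1/20559 + (4722 - 50)/(-1/13269) = -172/231 + 4672*(-13269) = -172/231 - 61992768 = -14320329580/231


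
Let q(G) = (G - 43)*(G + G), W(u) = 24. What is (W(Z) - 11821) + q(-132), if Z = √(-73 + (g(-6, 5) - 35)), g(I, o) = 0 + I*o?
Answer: 34403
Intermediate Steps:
g(I, o) = I*o
Z = I*√138 (Z = √(-73 + (-6*5 - 35)) = √(-73 + (-30 - 35)) = √(-73 - 65) = √(-138) = I*√138 ≈ 11.747*I)
q(G) = 2*G*(-43 + G) (q(G) = (-43 + G)*(2*G) = 2*G*(-43 + G))
(W(Z) - 11821) + q(-132) = (24 - 11821) + 2*(-132)*(-43 - 132) = -11797 + 2*(-132)*(-175) = -11797 + 46200 = 34403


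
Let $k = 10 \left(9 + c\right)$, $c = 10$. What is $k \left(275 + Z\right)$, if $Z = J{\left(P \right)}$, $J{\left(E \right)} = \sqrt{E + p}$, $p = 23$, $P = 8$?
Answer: $52250 + 190 \sqrt{31} \approx 53308.0$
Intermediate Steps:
$J{\left(E \right)} = \sqrt{23 + E}$ ($J{\left(E \right)} = \sqrt{E + 23} = \sqrt{23 + E}$)
$Z = \sqrt{31}$ ($Z = \sqrt{23 + 8} = \sqrt{31} \approx 5.5678$)
$k = 190$ ($k = 10 \left(9 + 10\right) = 10 \cdot 19 = 190$)
$k \left(275 + Z\right) = 190 \left(275 + \sqrt{31}\right) = 52250 + 190 \sqrt{31}$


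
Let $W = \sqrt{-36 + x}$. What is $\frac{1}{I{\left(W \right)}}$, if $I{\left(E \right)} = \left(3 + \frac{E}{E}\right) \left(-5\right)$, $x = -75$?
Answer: $- \frac{1}{20} \approx -0.05$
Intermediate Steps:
$W = i \sqrt{111}$ ($W = \sqrt{-36 - 75} = \sqrt{-111} = i \sqrt{111} \approx 10.536 i$)
$I{\left(E \right)} = -20$ ($I{\left(E \right)} = \left(3 + 1\right) \left(-5\right) = 4 \left(-5\right) = -20$)
$\frac{1}{I{\left(W \right)}} = \frac{1}{-20} = - \frac{1}{20}$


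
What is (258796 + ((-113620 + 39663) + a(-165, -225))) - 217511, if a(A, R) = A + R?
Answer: -33062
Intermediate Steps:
(258796 + ((-113620 + 39663) + a(-165, -225))) - 217511 = (258796 + ((-113620 + 39663) + (-165 - 225))) - 217511 = (258796 + (-73957 - 390)) - 217511 = (258796 - 74347) - 217511 = 184449 - 217511 = -33062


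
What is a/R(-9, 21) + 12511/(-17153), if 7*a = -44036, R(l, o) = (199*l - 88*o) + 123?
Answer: 111857194/105542409 ≈ 1.0598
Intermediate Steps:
R(l, o) = 123 - 88*o + 199*l (R(l, o) = (-88*o + 199*l) + 123 = 123 - 88*o + 199*l)
a = -44036/7 (a = (⅐)*(-44036) = -44036/7 ≈ -6290.9)
a/R(-9, 21) + 12511/(-17153) = -44036/(7*(123 - 88*21 + 199*(-9))) + 12511/(-17153) = -44036/(7*(123 - 1848 - 1791)) + 12511*(-1/17153) = -44036/7/(-3516) - 12511/17153 = -44036/7*(-1/3516) - 12511/17153 = 11009/6153 - 12511/17153 = 111857194/105542409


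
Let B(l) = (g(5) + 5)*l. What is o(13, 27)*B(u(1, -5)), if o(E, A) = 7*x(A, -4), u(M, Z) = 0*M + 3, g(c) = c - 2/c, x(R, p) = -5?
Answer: -1008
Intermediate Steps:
u(M, Z) = 3 (u(M, Z) = 0 + 3 = 3)
B(l) = 48*l/5 (B(l) = ((5 - 2/5) + 5)*l = ((5 - 2*⅕) + 5)*l = ((5 - ⅖) + 5)*l = (23/5 + 5)*l = 48*l/5)
o(E, A) = -35 (o(E, A) = 7*(-5) = -35)
o(13, 27)*B(u(1, -5)) = -336*3 = -35*144/5 = -1008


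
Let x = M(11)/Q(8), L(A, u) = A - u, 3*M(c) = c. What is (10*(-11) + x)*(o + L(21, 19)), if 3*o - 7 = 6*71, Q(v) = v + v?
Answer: -2313091/144 ≈ -16063.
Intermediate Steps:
Q(v) = 2*v
M(c) = c/3
o = 433/3 (o = 7/3 + (6*71)/3 = 7/3 + (⅓)*426 = 7/3 + 142 = 433/3 ≈ 144.33)
x = 11/48 (x = ((⅓)*11)/((2*8)) = (11/3)/16 = (11/3)*(1/16) = 11/48 ≈ 0.22917)
(10*(-11) + x)*(o + L(21, 19)) = (10*(-11) + 11/48)*(433/3 + (21 - 1*19)) = (-110 + 11/48)*(433/3 + (21 - 19)) = -5269*(433/3 + 2)/48 = -5269/48*439/3 = -2313091/144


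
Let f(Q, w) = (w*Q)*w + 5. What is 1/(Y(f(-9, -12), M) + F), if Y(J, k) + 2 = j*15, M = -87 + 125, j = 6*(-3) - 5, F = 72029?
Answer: 1/71682 ≈ 1.3950e-5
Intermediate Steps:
j = -23 (j = -18 - 5 = -23)
f(Q, w) = 5 + Q*w**2 (f(Q, w) = (Q*w)*w + 5 = Q*w**2 + 5 = 5 + Q*w**2)
M = 38
Y(J, k) = -347 (Y(J, k) = -2 - 23*15 = -2 - 345 = -347)
1/(Y(f(-9, -12), M) + F) = 1/(-347 + 72029) = 1/71682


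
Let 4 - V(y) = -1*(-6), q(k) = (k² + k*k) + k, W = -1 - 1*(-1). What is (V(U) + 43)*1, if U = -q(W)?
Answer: 41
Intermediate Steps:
W = 0 (W = -1 + 1 = 0)
q(k) = k + 2*k² (q(k) = (k² + k²) + k = 2*k² + k = k + 2*k²)
U = 0 (U = -0*(1 + 2*0) = -0*(1 + 0) = -0 = -1*0 = 0)
V(y) = -2 (V(y) = 4 - (-1)*(-6) = 4 - 1*6 = 4 - 6 = -2)
(V(U) + 43)*1 = (-2 + 43)*1 = 41*1 = 41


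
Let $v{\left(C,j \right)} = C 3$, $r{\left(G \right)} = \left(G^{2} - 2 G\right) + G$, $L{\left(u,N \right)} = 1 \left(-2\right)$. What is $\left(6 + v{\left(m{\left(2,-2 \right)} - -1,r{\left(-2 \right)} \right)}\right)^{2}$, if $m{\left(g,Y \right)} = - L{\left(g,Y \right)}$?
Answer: $225$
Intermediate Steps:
$L{\left(u,N \right)} = -2$
$m{\left(g,Y \right)} = 2$ ($m{\left(g,Y \right)} = \left(-1\right) \left(-2\right) = 2$)
$r{\left(G \right)} = G^{2} - G$
$v{\left(C,j \right)} = 3 C$
$\left(6 + v{\left(m{\left(2,-2 \right)} - -1,r{\left(-2 \right)} \right)}\right)^{2} = \left(6 + 3 \left(2 - -1\right)\right)^{2} = \left(6 + 3 \left(2 + 1\right)\right)^{2} = \left(6 + 3 \cdot 3\right)^{2} = \left(6 + 9\right)^{2} = 15^{2} = 225$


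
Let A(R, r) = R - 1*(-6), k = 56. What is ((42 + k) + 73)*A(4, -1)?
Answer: 1710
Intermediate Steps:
A(R, r) = 6 + R (A(R, r) = R + 6 = 6 + R)
((42 + k) + 73)*A(4, -1) = ((42 + 56) + 73)*(6 + 4) = (98 + 73)*10 = 171*10 = 1710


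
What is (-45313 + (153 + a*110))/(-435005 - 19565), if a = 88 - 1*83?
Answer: 4461/45457 ≈ 0.098137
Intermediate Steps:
a = 5 (a = 88 - 83 = 5)
(-45313 + (153 + a*110))/(-435005 - 19565) = (-45313 + (153 + 5*110))/(-435005 - 19565) = (-45313 + (153 + 550))/(-454570) = (-45313 + 703)*(-1/454570) = -44610*(-1/454570) = 4461/45457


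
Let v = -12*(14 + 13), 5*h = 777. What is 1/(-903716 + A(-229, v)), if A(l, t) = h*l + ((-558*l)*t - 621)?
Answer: -5/211706458 ≈ -2.3618e-8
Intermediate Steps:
h = 777/5 (h = (1/5)*777 = 777/5 ≈ 155.40)
v = -324 (v = -12*27 = -324)
A(l, t) = -621 + 777*l/5 - 558*l*t (A(l, t) = 777*l/5 + ((-558*l)*t - 621) = 777*l/5 + (-558*l*t - 621) = 777*l/5 + (-621 - 558*l*t) = -621 + 777*l/5 - 558*l*t)
1/(-903716 + A(-229, v)) = 1/(-903716 + (-621 + (777/5)*(-229) - 558*(-229)*(-324))) = 1/(-903716 + (-621 - 177933/5 - 41401368)) = 1/(-903716 - 207187878/5) = 1/(-211706458/5) = -5/211706458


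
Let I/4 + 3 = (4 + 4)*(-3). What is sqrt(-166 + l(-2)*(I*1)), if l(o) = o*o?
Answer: I*sqrt(598) ≈ 24.454*I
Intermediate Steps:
I = -108 (I = -12 + 4*((4 + 4)*(-3)) = -12 + 4*(8*(-3)) = -12 + 4*(-24) = -12 - 96 = -108)
l(o) = o**2
sqrt(-166 + l(-2)*(I*1)) = sqrt(-166 + (-2)**2*(-108*1)) = sqrt(-166 + 4*(-108)) = sqrt(-166 - 432) = sqrt(-598) = I*sqrt(598)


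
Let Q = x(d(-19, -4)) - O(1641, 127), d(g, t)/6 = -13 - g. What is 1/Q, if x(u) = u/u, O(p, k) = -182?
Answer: 1/183 ≈ 0.0054645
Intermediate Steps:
d(g, t) = -78 - 6*g (d(g, t) = 6*(-13 - g) = -78 - 6*g)
x(u) = 1
Q = 183 (Q = 1 - 1*(-182) = 1 + 182 = 183)
1/Q = 1/183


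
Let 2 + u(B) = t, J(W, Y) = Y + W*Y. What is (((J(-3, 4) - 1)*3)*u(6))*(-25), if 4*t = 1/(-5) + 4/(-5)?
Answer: -6075/4 ≈ -1518.8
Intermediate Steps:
t = -¼ (t = (1/(-5) + 4/(-5))/4 = (1*(-⅕) + 4*(-⅕))/4 = (-⅕ - ⅘)/4 = (¼)*(-1) = -¼ ≈ -0.25000)
u(B) = -9/4 (u(B) = -2 - ¼ = -9/4)
(((J(-3, 4) - 1)*3)*u(6))*(-25) = (((4*(1 - 3) - 1)*3)*(-9/4))*(-25) = (((4*(-2) - 1)*3)*(-9/4))*(-25) = (((-8 - 1)*3)*(-9/4))*(-25) = (-9*3*(-9/4))*(-25) = -27*(-9/4)*(-25) = (243/4)*(-25) = -6075/4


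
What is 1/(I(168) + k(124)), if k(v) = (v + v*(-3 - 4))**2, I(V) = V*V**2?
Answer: 1/5295168 ≈ 1.8885e-7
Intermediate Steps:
I(V) = V**3
k(v) = 36*v**2 (k(v) = (v + v*(-7))**2 = (v - 7*v)**2 = (-6*v)**2 = 36*v**2)
1/(I(168) + k(124)) = 1/(168**3 + 36*124**2) = 1/(4741632 + 36*15376) = 1/(4741632 + 553536) = 1/5295168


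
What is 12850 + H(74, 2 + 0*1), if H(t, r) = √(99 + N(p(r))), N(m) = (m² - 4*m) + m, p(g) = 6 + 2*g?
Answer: 12863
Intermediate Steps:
N(m) = m² - 3*m
H(t, r) = √(99 + (3 + 2*r)*(6 + 2*r)) (H(t, r) = √(99 + (6 + 2*r)*(-3 + (6 + 2*r))) = √(99 + (6 + 2*r)*(3 + 2*r)) = √(99 + (3 + 2*r)*(6 + 2*r)))
12850 + H(74, 2 + 0*1) = 12850 + √(117 + 4*(2 + 0*1)² + 18*(2 + 0*1)) = 12850 + √(117 + 4*(2 + 0)² + 18*(2 + 0)) = 12850 + √(117 + 4*2² + 18*2) = 12850 + √(117 + 4*4 + 36) = 12850 + √(117 + 16 + 36) = 12850 + √169 = 12850 + 13 = 12863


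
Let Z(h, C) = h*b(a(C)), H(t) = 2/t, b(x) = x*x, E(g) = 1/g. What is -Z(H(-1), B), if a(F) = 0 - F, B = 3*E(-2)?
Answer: 9/2 ≈ 4.5000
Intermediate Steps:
B = -3/2 (B = 3/(-2) = 3*(-½) = -3/2 ≈ -1.5000)
a(F) = -F
b(x) = x²
Z(h, C) = h*C² (Z(h, C) = h*(-C)² = h*C²)
-Z(H(-1), B) = -2/(-1)*(-3/2)² = -2*(-1)*9/4 = -(-2)*9/4 = -1*(-9/2) = 9/2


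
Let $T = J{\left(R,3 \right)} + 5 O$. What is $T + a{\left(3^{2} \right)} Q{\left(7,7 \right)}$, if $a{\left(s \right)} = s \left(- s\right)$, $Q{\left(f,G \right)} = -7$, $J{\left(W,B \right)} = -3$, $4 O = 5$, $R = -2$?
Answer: $\frac{2281}{4} \approx 570.25$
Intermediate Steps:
$O = \frac{5}{4}$ ($O = \frac{1}{4} \cdot 5 = \frac{5}{4} \approx 1.25$)
$T = \frac{13}{4}$ ($T = -3 + 5 \cdot \frac{5}{4} = -3 + \frac{25}{4} = \frac{13}{4} \approx 3.25$)
$a{\left(s \right)} = - s^{2}$
$T + a{\left(3^{2} \right)} Q{\left(7,7 \right)} = \frac{13}{4} + - \left(3^{2}\right)^{2} \left(-7\right) = \frac{13}{4} + - 9^{2} \left(-7\right) = \frac{13}{4} + \left(-1\right) 81 \left(-7\right) = \frac{13}{4} - -567 = \frac{13}{4} + 567 = \frac{2281}{4}$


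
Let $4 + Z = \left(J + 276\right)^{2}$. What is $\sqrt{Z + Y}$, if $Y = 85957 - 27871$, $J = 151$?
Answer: $\sqrt{240411} \approx 490.32$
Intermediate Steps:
$Y = 58086$ ($Y = 85957 - 27871 = 58086$)
$Z = 182325$ ($Z = -4 + \left(151 + 276\right)^{2} = -4 + 427^{2} = -4 + 182329 = 182325$)
$\sqrt{Z + Y} = \sqrt{182325 + 58086} = \sqrt{240411}$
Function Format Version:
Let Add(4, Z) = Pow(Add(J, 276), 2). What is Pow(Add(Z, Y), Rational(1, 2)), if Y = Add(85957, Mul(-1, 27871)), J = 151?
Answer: Pow(240411, Rational(1, 2)) ≈ 490.32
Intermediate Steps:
Y = 58086 (Y = Add(85957, -27871) = 58086)
Z = 182325 (Z = Add(-4, Pow(Add(151, 276), 2)) = Add(-4, Pow(427, 2)) = Add(-4, 182329) = 182325)
Pow(Add(Z, Y), Rational(1, 2)) = Pow(Add(182325, 58086), Rational(1, 2)) = Pow(240411, Rational(1, 2))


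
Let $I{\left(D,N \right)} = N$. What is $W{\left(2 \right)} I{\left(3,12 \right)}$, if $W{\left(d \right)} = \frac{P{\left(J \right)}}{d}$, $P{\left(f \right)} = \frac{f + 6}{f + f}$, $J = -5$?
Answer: $- \frac{3}{5} \approx -0.6$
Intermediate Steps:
$P{\left(f \right)} = \frac{6 + f}{2 f}$
$W{\left(d \right)} = - \frac{1}{10 d}$ ($W{\left(d \right)} = \frac{\frac{1}{2} \frac{1}{-5} \left(6 - 5\right)}{d} = \frac{\frac{1}{2} \left(- \frac{1}{5}\right) 1}{d} = - \frac{1}{10 d}$)
$W{\left(2 \right)} I{\left(3,12 \right)} = - \frac{1}{10 \cdot 2} \cdot 12 = \left(- \frac{1}{10}\right) \frac{1}{2} \cdot 12 = \left(- \frac{1}{20}\right) 12 = - \frac{3}{5}$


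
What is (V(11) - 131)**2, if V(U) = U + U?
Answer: 11881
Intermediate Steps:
V(U) = 2*U
(V(11) - 131)**2 = (2*11 - 131)**2 = (22 - 131)**2 = (-109)**2 = 11881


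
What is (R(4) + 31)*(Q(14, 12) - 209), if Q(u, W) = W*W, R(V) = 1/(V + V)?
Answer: -16185/8 ≈ -2023.1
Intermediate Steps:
R(V) = 1/(2*V)
Q(u, W) = W²
(R(4) + 31)*(Q(14, 12) - 209) = ((½)/4 + 31)*(12² - 209) = ((½)*(¼) + 31)*(144 - 209) = (⅛ + 31)*(-65) = (249/8)*(-65) = -16185/8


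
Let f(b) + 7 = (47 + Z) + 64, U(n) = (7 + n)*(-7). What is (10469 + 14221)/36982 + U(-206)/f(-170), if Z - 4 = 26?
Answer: 27412193/2477794 ≈ 11.063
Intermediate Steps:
Z = 30 (Z = 4 + 26 = 30)
U(n) = -49 - 7*n
f(b) = 134 (f(b) = -7 + ((47 + 30) + 64) = -7 + (77 + 64) = -7 + 141 = 134)
(10469 + 14221)/36982 + U(-206)/f(-170) = (10469 + 14221)/36982 + (-49 - 7*(-206))/134 = 24690*(1/36982) + (-49 + 1442)*(1/134) = 12345/18491 + 1393*(1/134) = 12345/18491 + 1393/134 = 27412193/2477794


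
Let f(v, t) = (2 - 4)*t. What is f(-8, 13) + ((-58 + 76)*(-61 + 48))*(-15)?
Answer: 3484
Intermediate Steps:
f(v, t) = -2*t
f(-8, 13) + ((-58 + 76)*(-61 + 48))*(-15) = -2*13 + ((-58 + 76)*(-61 + 48))*(-15) = -26 + (18*(-13))*(-15) = -26 - 234*(-15) = -26 + 3510 = 3484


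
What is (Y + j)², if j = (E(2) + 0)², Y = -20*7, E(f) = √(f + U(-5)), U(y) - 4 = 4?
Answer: 16900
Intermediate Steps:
U(y) = 8 (U(y) = 4 + 4 = 8)
E(f) = √(8 + f) (E(f) = √(f + 8) = √(8 + f))
Y = -140
j = 10 (j = (√(8 + 2) + 0)² = (√10 + 0)² = (√10)² = 10)
(Y + j)² = (-140 + 10)² = (-130)² = 16900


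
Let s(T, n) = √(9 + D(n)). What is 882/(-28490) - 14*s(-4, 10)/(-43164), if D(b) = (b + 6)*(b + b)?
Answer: -63/2035 + 7*√329/21582 ≈ -0.025075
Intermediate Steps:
D(b) = 2*b*(6 + b) (D(b) = (6 + b)*(2*b) = 2*b*(6 + b))
s(T, n) = √(9 + 2*n*(6 + n))
882/(-28490) - 14*s(-4, 10)/(-43164) = 882/(-28490) - 14*√(9 + 2*10*(6 + 10))/(-43164) = 882*(-1/28490) - 14*√(9 + 2*10*16)*(-1/43164) = -63/2035 - 14*√(9 + 320)*(-1/43164) = -63/2035 - 14*√329*(-1/43164) = -63/2035 + 7*√329/21582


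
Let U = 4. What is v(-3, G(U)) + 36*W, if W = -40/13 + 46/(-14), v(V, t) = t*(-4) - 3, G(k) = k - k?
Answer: -21117/91 ≈ -232.05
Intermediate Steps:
G(k) = 0
v(V, t) = -3 - 4*t (v(V, t) = -4*t - 3 = -3 - 4*t)
W = -579/91 (W = -40*1/13 + 46*(-1/14) = -40/13 - 23/7 = -579/91 ≈ -6.3626)
v(-3, G(U)) + 36*W = (-3 - 4*0) + 36*(-579/91) = (-3 + 0) - 20844/91 = -3 - 20844/91 = -21117/91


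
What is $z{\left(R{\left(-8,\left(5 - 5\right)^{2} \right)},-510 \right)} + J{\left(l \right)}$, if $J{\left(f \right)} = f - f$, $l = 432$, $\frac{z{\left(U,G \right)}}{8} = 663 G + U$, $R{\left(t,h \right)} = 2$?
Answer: $-2705024$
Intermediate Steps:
$z{\left(U,G \right)} = 8 U + 5304 G$ ($z{\left(U,G \right)} = 8 \left(663 G + U\right) = 8 \left(U + 663 G\right) = 8 U + 5304 G$)
$J{\left(f \right)} = 0$
$z{\left(R{\left(-8,\left(5 - 5\right)^{2} \right)},-510 \right)} + J{\left(l \right)} = \left(8 \cdot 2 + 5304 \left(-510\right)\right) + 0 = \left(16 - 2705040\right) + 0 = -2705024 + 0 = -2705024$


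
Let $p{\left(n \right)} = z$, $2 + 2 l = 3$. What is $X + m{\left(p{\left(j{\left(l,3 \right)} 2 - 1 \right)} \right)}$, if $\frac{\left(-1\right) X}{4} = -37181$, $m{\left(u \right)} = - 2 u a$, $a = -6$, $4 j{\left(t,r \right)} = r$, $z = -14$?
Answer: $148556$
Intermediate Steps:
$l = \frac{1}{2}$ ($l = -1 + \frac{1}{2} \cdot 3 = -1 + \frac{3}{2} = \frac{1}{2} \approx 0.5$)
$j{\left(t,r \right)} = \frac{r}{4}$
$p{\left(n \right)} = -14$
$m{\left(u \right)} = 12 u$ ($m{\left(u \right)} = - 2 u \left(-6\right) = 12 u$)
$X = 148724$ ($X = \left(-4\right) \left(-37181\right) = 148724$)
$X + m{\left(p{\left(j{\left(l,3 \right)} 2 - 1 \right)} \right)} = 148724 + 12 \left(-14\right) = 148724 - 168 = 148556$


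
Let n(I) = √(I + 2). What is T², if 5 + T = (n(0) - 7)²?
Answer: 2508 - 1288*√2 ≈ 686.49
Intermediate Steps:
n(I) = √(2 + I)
T = -5 + (-7 + √2)² (T = -5 + (√(2 + 0) - 7)² = -5 + (√2 - 7)² = -5 + (-7 + √2)² ≈ 26.201)
T² = (46 - 14*√2)²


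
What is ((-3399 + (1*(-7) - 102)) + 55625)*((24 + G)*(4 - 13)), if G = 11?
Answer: -16416855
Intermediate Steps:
((-3399 + (1*(-7) - 102)) + 55625)*((24 + G)*(4 - 13)) = ((-3399 + (1*(-7) - 102)) + 55625)*((24 + 11)*(4 - 13)) = ((-3399 + (-7 - 102)) + 55625)*(35*(-9)) = ((-3399 - 109) + 55625)*(-315) = (-3508 + 55625)*(-315) = 52117*(-315) = -16416855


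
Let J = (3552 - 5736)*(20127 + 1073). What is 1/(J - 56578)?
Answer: -1/46357378 ≈ -2.1572e-8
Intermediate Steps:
J = -46300800 (J = -2184*21200 = -46300800)
1/(J - 56578) = 1/(-46300800 - 56578) = 1/(-46357378) = -1/46357378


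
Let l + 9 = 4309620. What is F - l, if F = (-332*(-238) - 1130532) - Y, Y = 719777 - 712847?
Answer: -5368057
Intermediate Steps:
Y = 6930
l = 4309611 (l = -9 + 4309620 = 4309611)
F = -1058446 (F = (-332*(-238) - 1130532) - 1*6930 = (79016 - 1130532) - 6930 = -1051516 - 6930 = -1058446)
F - l = -1058446 - 1*4309611 = -1058446 - 4309611 = -5368057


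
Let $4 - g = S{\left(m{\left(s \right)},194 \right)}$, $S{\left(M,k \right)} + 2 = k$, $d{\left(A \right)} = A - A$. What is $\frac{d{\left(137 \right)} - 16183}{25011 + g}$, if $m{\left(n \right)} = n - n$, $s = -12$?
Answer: $- \frac{16183}{24823} \approx -0.65194$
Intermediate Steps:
$d{\left(A \right)} = 0$
$m{\left(n \right)} = 0$
$S{\left(M,k \right)} = -2 + k$
$g = -188$ ($g = 4 - \left(-2 + 194\right) = 4 - 192 = -188$)
$\frac{d{\left(137 \right)} - 16183}{25011 + g} = \frac{0 - 16183}{25011 - 188} = - \frac{16183}{24823}$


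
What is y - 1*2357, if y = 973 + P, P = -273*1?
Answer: -1657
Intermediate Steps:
P = -273
y = 700 (y = 973 - 273 = 700)
y - 1*2357 = 700 - 1*2357 = 700 - 2357 = -1657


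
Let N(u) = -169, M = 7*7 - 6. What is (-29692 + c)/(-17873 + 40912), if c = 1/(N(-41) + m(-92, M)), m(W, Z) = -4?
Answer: -5136717/3985747 ≈ -1.2888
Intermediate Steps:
M = 43 (M = 49 - 6 = 43)
c = -1/173 (c = 1/(-169 - 4) = 1/(-173) = -1/173 ≈ -0.0057803)
(-29692 + c)/(-17873 + 40912) = (-29692 - 1/173)/(-17873 + 40912) = -5136717/173/23039 = -5136717/173*1/23039 = -5136717/3985747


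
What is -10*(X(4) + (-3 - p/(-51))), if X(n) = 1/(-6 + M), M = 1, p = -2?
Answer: 1652/51 ≈ 32.392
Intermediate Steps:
X(n) = -⅕ (X(n) = 1/(-6 + 1) = 1/(-5) = -⅕)
-10*(X(4) + (-3 - p/(-51))) = -10*(-⅕ + (-3 - (-2)/(-51))) = -10*(-⅕ + (-3 - (-2)*(-1)/51)) = -10*(-⅕ + (-3 - 1*2/51)) = -10*(-⅕ + (-3 - 2/51)) = -10*(-⅕ - 155/51) = -10*(-826/255) = 1652/51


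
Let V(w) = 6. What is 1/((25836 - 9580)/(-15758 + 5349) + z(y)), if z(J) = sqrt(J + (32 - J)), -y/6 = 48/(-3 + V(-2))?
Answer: 5287772/100089233 + 108347281*sqrt(2)/800713864 ≈ 0.24419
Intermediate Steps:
y = -96 (y = -288/(-3 + 6) = -288/3 = -6*16 = -96)
z(J) = 4*sqrt(2) (z(J) = sqrt(32) = 4*sqrt(2))
1/((25836 - 9580)/(-15758 + 5349) + z(y)) = 1/((25836 - 9580)/(-15758 + 5349) + 4*sqrt(2)) = 1/(16256/(-10409) + 4*sqrt(2)) = 1/(16256*(-1/10409) + 4*sqrt(2)) = 1/(-16256/10409 + 4*sqrt(2))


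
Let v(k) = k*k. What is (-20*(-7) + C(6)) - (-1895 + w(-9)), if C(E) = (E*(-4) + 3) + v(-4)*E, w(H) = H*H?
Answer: 2029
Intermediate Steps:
w(H) = H**2
v(k) = k**2
C(E) = 3 + 12*E (C(E) = (E*(-4) + 3) + (-4)**2*E = (-4*E + 3) + 16*E = (3 - 4*E) + 16*E = 3 + 12*E)
(-20*(-7) + C(6)) - (-1895 + w(-9)) = (-20*(-7) + (3 + 12*6)) - (-1895 + (-9)**2) = (140 + (3 + 72)) - (-1895 + 81) = (140 + 75) - 1*(-1814) = 215 + 1814 = 2029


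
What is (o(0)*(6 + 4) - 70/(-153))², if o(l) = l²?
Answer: 4900/23409 ≈ 0.20932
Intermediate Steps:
(o(0)*(6 + 4) - 70/(-153))² = (0²*(6 + 4) - 70/(-153))² = (0*10 - 70*(-1/153))² = (0 + 70/153)² = (70/153)² = 4900/23409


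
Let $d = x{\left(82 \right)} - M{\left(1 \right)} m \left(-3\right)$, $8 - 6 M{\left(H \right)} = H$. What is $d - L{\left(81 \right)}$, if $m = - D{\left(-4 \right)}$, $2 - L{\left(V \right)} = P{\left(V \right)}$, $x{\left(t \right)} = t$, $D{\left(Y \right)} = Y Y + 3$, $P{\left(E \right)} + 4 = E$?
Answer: $\frac{181}{2} \approx 90.5$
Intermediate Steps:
$P{\left(E \right)} = -4 + E$
$D{\left(Y \right)} = 3 + Y^{2}$ ($D{\left(Y \right)} = Y^{2} + 3 = 3 + Y^{2}$)
$L{\left(V \right)} = 6 - V$ ($L{\left(V \right)} = 2 - \left(-4 + V\right) = 6 - V$)
$M{\left(H \right)} = \frac{4}{3} - \frac{H}{6}$
$m = -19$ ($m = - (3 + \left(-4\right)^{2}) = - (3 + 16) = \left(-1\right) 19 = -19$)
$d = \frac{31}{2}$ ($d = 82 - \left(\frac{4}{3} - \frac{1}{6}\right) \left(-19\right) \left(-3\right) = 82 - \frac{7}{6} \left(-19\right) \left(-3\right) = 82 - \left(- \frac{133}{6}\right) \left(-3\right) = 82 - \frac{133}{2} = \frac{31}{2} \approx 15.5$)
$d - L{\left(81 \right)} = \frac{31}{2} - \left(6 - 81\right) = \frac{31}{2} - -75 = \frac{31}{2} + 75 = \frac{181}{2}$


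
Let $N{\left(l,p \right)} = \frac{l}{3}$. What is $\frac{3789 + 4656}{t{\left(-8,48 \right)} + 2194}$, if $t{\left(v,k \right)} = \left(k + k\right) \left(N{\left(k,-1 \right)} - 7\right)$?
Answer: $\frac{8445}{3058} \approx 2.7616$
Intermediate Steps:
$N{\left(l,p \right)} = \frac{l}{3}$ ($N{\left(l,p \right)} = l \frac{1}{3} = \frac{l}{3}$)
$t{\left(v,k \right)} = 2 k \left(-7 + \frac{k}{3}\right)$ ($t{\left(v,k \right)} = \left(k + k\right) \left(\frac{k}{3} - 7\right) = 2 k \left(-7 + \frac{k}{3}\right)$)
$\frac{3789 + 4656}{t{\left(-8,48 \right)} + 2194} = \frac{3789 + 4656}{\frac{2}{3} \cdot 48 \left(-21 + 48\right) + 2194} = \frac{8445}{\frac{2}{3} \cdot 48 \cdot 27 + 2194} = \frac{8445}{864 + 2194} = \frac{8445}{3058}$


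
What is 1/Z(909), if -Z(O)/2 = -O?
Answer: 1/1818 ≈ 0.00055005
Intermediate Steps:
Z(O) = 2*O (Z(O) = -(-2)*O = 2*O)
1/Z(909) = 1/(2*909) = 1/1818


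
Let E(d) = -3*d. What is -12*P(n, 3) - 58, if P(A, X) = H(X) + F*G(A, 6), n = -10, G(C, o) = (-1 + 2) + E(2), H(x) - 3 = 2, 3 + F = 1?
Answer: -238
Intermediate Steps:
F = -2 (F = -3 + 1 = -2)
H(x) = 5 (H(x) = 3 + 2 = 5)
G(C, o) = -5 (G(C, o) = (-1 + 2) - 3*2 = 1 - 6 = -5)
P(A, X) = 15 (P(A, X) = 5 - 2*(-5) = 5 + 10 = 15)
-12*P(n, 3) - 58 = -12*15 - 58 = -180 - 58 = -238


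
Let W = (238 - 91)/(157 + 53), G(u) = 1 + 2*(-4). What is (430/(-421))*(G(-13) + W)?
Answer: 2709/421 ≈ 6.4347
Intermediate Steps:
G(u) = -7 (G(u) = 1 - 8 = -7)
W = 7/10 (W = 147/210 = 147*(1/210) = 7/10 ≈ 0.70000)
(430/(-421))*(G(-13) + W) = (430/(-421))*(-7 + 7/10) = (430*(-1/421))*(-63/10) = -430/421*(-63/10) = 2709/421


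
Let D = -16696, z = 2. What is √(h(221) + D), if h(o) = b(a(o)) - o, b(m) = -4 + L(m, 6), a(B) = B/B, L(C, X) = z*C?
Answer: I*√16919 ≈ 130.07*I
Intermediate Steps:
L(C, X) = 2*C
a(B) = 1
b(m) = -4 + 2*m
h(o) = -2 - o (h(o) = (-4 + 2*1) - o = (-4 + 2) - o = -2 - o)
√(h(221) + D) = √((-2 - 1*221) - 16696) = √((-2 - 221) - 16696) = √(-223 - 16696) = √(-16919) = I*√16919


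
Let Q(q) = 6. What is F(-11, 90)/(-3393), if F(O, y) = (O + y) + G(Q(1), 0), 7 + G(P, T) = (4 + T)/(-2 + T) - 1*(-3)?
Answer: -73/3393 ≈ -0.021515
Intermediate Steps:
G(P, T) = -4 + (4 + T)/(-2 + T) (G(P, T) = -7 + ((4 + T)/(-2 + T) - 1*(-3)) = -7 + ((4 + T)/(-2 + T) + 3) = -7 + (3 + (4 + T)/(-2 + T)) = -4 + (4 + T)/(-2 + T))
F(O, y) = -6 + O + y (F(O, y) = (O + y) + 3*(4 - 1*0)/(-2 + 0) = (O + y) + 3*(4 + 0)/(-2) = (O + y) + 3*(-½)*4 = (O + y) - 6 = -6 + O + y)
F(-11, 90)/(-3393) = (-6 - 11 + 90)/(-3393) = 73*(-1/3393) = -73/3393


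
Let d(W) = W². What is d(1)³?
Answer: 1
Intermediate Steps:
d(1)³ = (1²)³ = 1³ = 1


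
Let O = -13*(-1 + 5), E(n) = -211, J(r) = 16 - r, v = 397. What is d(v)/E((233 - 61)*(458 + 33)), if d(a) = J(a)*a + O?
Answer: 151309/211 ≈ 717.10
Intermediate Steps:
O = -52 (O = -13*4 = -52)
d(a) = -52 + a*(16 - a) (d(a) = (16 - a)*a - 52 = a*(16 - a) - 52 = -52 + a*(16 - a))
d(v)/E((233 - 61)*(458 + 33)) = (-52 - 1*397*(-16 + 397))/(-211) = (-52 - 1*397*381)*(-1/211) = (-52 - 151257)*(-1/211) = -151309*(-1/211) = 151309/211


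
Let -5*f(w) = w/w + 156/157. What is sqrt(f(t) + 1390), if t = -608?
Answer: sqrt(856307045)/785 ≈ 37.277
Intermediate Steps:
f(w) = -313/785 (f(w) = -(w/w + 156/157)/5 = -(1 + 156*(1/157))/5 = -(1 + 156/157)/5 = -1/5*313/157 = -313/785)
sqrt(f(t) + 1390) = sqrt(-313/785 + 1390) = sqrt(1090837/785) = sqrt(856307045)/785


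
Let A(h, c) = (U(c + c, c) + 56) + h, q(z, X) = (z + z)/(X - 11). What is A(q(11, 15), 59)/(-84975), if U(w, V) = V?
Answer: -241/169950 ≈ -0.0014181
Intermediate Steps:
q(z, X) = 2*z/(-11 + X) (q(z, X) = (2*z)/(-11 + X) = 2*z/(-11 + X))
A(h, c) = 56 + c + h (A(h, c) = (c + 56) + h = (56 + c) + h = 56 + c + h)
A(q(11, 15), 59)/(-84975) = (56 + 59 + 2*11/(-11 + 15))/(-84975) = (56 + 59 + 2*11/4)*(-1/84975) = (56 + 59 + 2*11*(¼))*(-1/84975) = (56 + 59 + 11/2)*(-1/84975) = (241/2)*(-1/84975) = -241/169950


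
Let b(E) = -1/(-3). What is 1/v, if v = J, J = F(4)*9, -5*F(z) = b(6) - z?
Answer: 5/33 ≈ 0.15152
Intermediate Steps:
b(E) = ⅓ (b(E) = -1*(-⅓) = ⅓)
F(z) = -1/15 + z/5 (F(z) = -(⅓ - z)/5 = -1/15 + z/5)
J = 33/5 (J = (-1/15 + (⅕)*4)*9 = (-1/15 + ⅘)*9 = (11/15)*9 = 33/5 ≈ 6.6000)
v = 33/5 ≈ 6.6000
1/v = 1/(33/5) = 5/33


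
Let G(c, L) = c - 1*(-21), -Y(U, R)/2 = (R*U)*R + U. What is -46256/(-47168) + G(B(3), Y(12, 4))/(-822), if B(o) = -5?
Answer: 1164617/1211628 ≈ 0.96120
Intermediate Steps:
Y(U, R) = -2*U - 2*U*R**2 (Y(U, R) = -2*((R*U)*R + U) = -2*(U*R**2 + U) = -2*(U + U*R**2) = -2*U - 2*U*R**2)
G(c, L) = 21 + c (G(c, L) = c + 21 = 21 + c)
-46256/(-47168) + G(B(3), Y(12, 4))/(-822) = -46256/(-47168) + (21 - 5)/(-822) = -46256*(-1/47168) + 16*(-1/822) = 2891/2948 - 8/411 = 1164617/1211628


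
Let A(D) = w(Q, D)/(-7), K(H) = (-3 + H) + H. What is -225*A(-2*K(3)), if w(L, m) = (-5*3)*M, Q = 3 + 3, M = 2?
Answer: -6750/7 ≈ -964.29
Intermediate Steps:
Q = 6
w(L, m) = -30 (w(L, m) = -5*3*2 = -15*2 = -30)
K(H) = -3 + 2*H
A(D) = 30/7 (A(D) = -30/(-7) = -30*(-1/7) = 30/7)
-225*A(-2*K(3)) = -225*30/7 = -6750/7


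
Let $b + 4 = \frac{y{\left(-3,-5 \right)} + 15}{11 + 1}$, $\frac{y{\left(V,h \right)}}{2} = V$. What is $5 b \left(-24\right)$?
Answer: $390$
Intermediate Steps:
$y{\left(V,h \right)} = 2 V$
$b = - \frac{13}{4}$ ($b = -4 + \frac{2 \left(-3\right) + 15}{11 + 1} = -4 + \frac{-6 + 15}{12} = -4 + 9 \cdot \frac{1}{12} = -4 + \frac{3}{4} = - \frac{13}{4} \approx -3.25$)
$5 b \left(-24\right) = 5 \left(- \frac{13}{4}\right) \left(-24\right) = \left(- \frac{65}{4}\right) \left(-24\right) = 390$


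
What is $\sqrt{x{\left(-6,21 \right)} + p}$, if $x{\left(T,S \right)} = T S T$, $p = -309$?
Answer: $\sqrt{447} \approx 21.142$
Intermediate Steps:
$x{\left(T,S \right)} = S T^{2}$ ($x{\left(T,S \right)} = S T T = S T^{2}$)
$\sqrt{x{\left(-6,21 \right)} + p} = \sqrt{21 \left(-6\right)^{2} - 309} = \sqrt{21 \cdot 36 - 309} = \sqrt{756 - 309} = \sqrt{447}$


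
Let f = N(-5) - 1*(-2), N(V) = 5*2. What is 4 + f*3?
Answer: 40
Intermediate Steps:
N(V) = 10
f = 12 (f = 10 - 1*(-2) = 10 + 2 = 12)
4 + f*3 = 4 + 12*3 = 4 + 36 = 40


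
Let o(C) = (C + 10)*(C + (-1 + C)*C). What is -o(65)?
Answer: -316875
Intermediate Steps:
o(C) = (10 + C)*(C + C*(-1 + C))
-o(65) = -65²*(10 + 65) = -4225*75 = -1*316875 = -316875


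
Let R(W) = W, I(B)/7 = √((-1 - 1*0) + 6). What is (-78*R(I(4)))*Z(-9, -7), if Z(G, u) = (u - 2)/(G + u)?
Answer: -2457*√5/8 ≈ -686.75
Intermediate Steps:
I(B) = 7*√5 (I(B) = 7*√((-1 - 1*0) + 6) = 7*√((-1 + 0) + 6) = 7*√(-1 + 6) = 7*√5)
Z(G, u) = (-2 + u)/(G + u)
(-78*R(I(4)))*Z(-9, -7) = (-546*√5)*((-2 - 7)/(-9 - 7)) = (-546*√5)*(-9/(-16)) = (-546*√5)*(-1/16*(-9)) = -546*√5*(9/16) = -2457*√5/8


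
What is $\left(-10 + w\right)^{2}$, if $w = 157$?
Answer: $21609$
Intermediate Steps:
$\left(-10 + w\right)^{2} = \left(-10 + 157\right)^{2} = 147^{2} = 21609$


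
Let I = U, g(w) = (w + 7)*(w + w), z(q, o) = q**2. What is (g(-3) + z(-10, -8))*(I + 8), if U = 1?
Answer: 684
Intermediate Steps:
g(w) = 2*w*(7 + w) (g(w) = (7 + w)*(2*w) = 2*w*(7 + w))
I = 1
(g(-3) + z(-10, -8))*(I + 8) = (2*(-3)*(7 - 3) + (-10)**2)*(1 + 8) = (2*(-3)*4 + 100)*9 = (-24 + 100)*9 = 76*9 = 684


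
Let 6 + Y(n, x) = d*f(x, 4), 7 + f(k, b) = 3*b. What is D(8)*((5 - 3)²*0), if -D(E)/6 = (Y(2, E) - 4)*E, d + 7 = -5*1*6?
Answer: 0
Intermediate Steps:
d = -37 (d = -7 - 5*1*6 = -7 - 5*6 = -7 - 30 = -37)
f(k, b) = -7 + 3*b
Y(n, x) = -191 (Y(n, x) = -6 - 37*(-7 + 3*4) = -6 - 37*(-7 + 12) = -6 - 37*5 = -6 - 185 = -191)
D(E) = 1170*E (D(E) = -6*(-191 - 4)*E = -(-1170)*E = 1170*E)
D(8)*((5 - 3)²*0) = (1170*8)*((5 - 3)²*0) = 9360*(2²*0) = 9360*(4*0) = 9360*0 = 0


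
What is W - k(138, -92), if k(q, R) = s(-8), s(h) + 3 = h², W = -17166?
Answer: -17227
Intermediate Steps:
s(h) = -3 + h²
k(q, R) = 61 (k(q, R) = -3 + (-8)² = -3 + 64 = 61)
W - k(138, -92) = -17166 - 1*61 = -17166 - 61 = -17227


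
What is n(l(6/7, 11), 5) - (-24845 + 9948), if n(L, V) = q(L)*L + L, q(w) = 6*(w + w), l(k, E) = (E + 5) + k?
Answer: 897867/49 ≈ 18324.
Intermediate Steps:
l(k, E) = 5 + E + k (l(k, E) = (5 + E) + k = 5 + E + k)
q(w) = 12*w (q(w) = 6*(2*w) = 12*w)
n(L, V) = L + 12*L² (n(L, V) = (12*L)*L + L = 12*L² + L = L + 12*L²)
n(l(6/7, 11), 5) - (-24845 + 9948) = (5 + 11 + 6/7)*(1 + 12*(5 + 11 + 6/7)) - (-24845 + 9948) = (5 + 11 + 6*(⅐))*(1 + 12*(5 + 11 + 6*(⅐))) - 1*(-14897) = (5 + 11 + 6/7)*(1 + 12*(5 + 11 + 6/7)) + 14897 = 118*(1 + 12*(118/7))/7 + 14897 = 118*(1 + 1416/7)/7 + 14897 = (118/7)*(1423/7) + 14897 = 167914/49 + 14897 = 897867/49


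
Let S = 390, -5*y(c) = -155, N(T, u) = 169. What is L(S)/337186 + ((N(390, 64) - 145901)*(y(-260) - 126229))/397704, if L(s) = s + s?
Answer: 129192028121067/2793754603 ≈ 46243.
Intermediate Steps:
y(c) = 31 (y(c) = -1/5*(-155) = 31)
L(s) = 2*s
L(S)/337186 + ((N(390, 64) - 145901)*(y(-260) - 126229))/397704 = (2*390)/337186 + ((169 - 145901)*(31 - 126229))/397704 = 780*(1/337186) - 145732*(-126198)*(1/397704) = 390/168593 + 18391086936*(1/397704) = 390/168593 + 766295289/16571 = 129192028121067/2793754603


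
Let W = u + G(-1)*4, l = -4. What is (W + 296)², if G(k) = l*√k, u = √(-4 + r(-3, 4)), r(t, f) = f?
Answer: 87360 - 9472*I ≈ 87360.0 - 9472.0*I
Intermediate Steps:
u = 0 (u = √(-4 + 4) = √0 = 0)
G(k) = -4*√k
W = -16*I (W = 0 - 4*I*4 = 0 - 16*I = -16*I ≈ -16.0*I)
(W + 296)² = (-16*I + 296)² = (296 - 16*I)²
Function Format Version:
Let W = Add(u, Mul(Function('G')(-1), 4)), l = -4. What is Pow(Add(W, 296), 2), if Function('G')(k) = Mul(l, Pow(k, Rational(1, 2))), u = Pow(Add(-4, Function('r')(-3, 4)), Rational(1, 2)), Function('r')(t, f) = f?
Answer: Add(87360, Mul(-9472, I)) ≈ Add(87360., Mul(-9472.0, I))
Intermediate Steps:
u = 0 (u = Pow(Add(-4, 4), Rational(1, 2)) = Pow(0, Rational(1, 2)) = 0)
Function('G')(k) = Mul(-4, Pow(k, Rational(1, 2)))
W = Mul(-16, I) (W = Add(0, Mul(Mul(-4, Pow(-1, Rational(1, 2))), 4)) = Add(0, Mul(Mul(-4, I), 4)) = Add(0, Mul(-16, I)) = Mul(-16, I) ≈ Mul(-16.000, I))
Pow(Add(W, 296), 2) = Pow(Add(Mul(-16, I), 296), 2) = Pow(Add(296, Mul(-16, I)), 2)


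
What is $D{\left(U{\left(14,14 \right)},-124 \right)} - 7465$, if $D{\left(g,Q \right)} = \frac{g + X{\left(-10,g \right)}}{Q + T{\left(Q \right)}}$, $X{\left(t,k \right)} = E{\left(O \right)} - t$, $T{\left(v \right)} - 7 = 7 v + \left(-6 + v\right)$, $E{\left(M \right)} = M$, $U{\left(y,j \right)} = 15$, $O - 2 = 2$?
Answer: $- \frac{8323504}{1115} \approx -7465.0$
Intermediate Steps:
$O = 4$ ($O = 2 + 2 = 4$)
$T{\left(v \right)} = 1 + 8 v$ ($T{\left(v \right)} = 7 + \left(7 v + \left(-6 + v\right)\right) = 7 + \left(-6 + 8 v\right) = 1 + 8 v$)
$X{\left(t,k \right)} = 4 - t$
$D{\left(g,Q \right)} = \frac{14 + g}{1 + 9 Q}$ ($D{\left(g,Q \right)} = \frac{g + \left(4 - -10\right)}{Q + \left(1 + 8 Q\right)} = \frac{g + \left(4 + 10\right)}{1 + 9 Q} = \frac{g + 14}{1 + 9 Q} = \frac{14 + g}{1 + 9 Q}$)
$D{\left(U{\left(14,14 \right)},-124 \right)} - 7465 = \frac{14 + 15}{1 + 9 \left(-124\right)} - 7465 = \frac{1}{1 - 1116} \cdot 29 - 7465 = \frac{1}{-1115} \cdot 29 - 7465 = \left(- \frac{1}{1115}\right) 29 - 7465 = - \frac{29}{1115} - 7465 = - \frac{8323504}{1115}$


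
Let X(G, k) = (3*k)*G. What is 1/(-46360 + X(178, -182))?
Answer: -1/143548 ≈ -6.9663e-6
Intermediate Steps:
X(G, k) = 3*G*k
1/(-46360 + X(178, -182)) = 1/(-46360 + 3*178*(-182)) = 1/(-46360 - 97188) = 1/(-143548) = -1/143548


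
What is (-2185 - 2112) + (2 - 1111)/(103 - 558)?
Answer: -1954026/455 ≈ -4294.6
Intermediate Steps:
(-2185 - 2112) + (2 - 1111)/(103 - 558) = -4297 - 1109/(-455) = -4297 - 1109*(-1/455) = -4297 + 1109/455 = -1954026/455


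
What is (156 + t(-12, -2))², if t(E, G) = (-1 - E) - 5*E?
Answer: 51529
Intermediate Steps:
t(E, G) = -1 - 6*E
(156 + t(-12, -2))² = (156 + (-1 - 6*(-12)))² = (156 + (-1 + 72))² = (156 + 71)² = 227² = 51529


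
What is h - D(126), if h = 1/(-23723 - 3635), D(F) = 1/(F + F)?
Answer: -13805/3447108 ≈ -0.0040048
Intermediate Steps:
D(F) = 1/(2*F)
h = -1/27358 (h = 1/(-27358) = -1/27358 ≈ -3.6552e-5)
h - D(126) = -1/27358 - 1/(2*126) = -1/27358 - 1*1/252 = -1/27358 - 1/252 = -13805/3447108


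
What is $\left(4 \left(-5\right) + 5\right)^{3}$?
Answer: $-3375$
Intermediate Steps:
$\left(4 \left(-5\right) + 5\right)^{3} = \left(-20 + 5\right)^{3} = \left(-15\right)^{3} = -3375$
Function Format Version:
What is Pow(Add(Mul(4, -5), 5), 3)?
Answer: -3375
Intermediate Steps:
Pow(Add(Mul(4, -5), 5), 3) = Pow(Add(-20, 5), 3) = Pow(-15, 3) = -3375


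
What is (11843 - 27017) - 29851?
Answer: -45025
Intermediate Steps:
(11843 - 27017) - 29851 = -15174 - 29851 = -45025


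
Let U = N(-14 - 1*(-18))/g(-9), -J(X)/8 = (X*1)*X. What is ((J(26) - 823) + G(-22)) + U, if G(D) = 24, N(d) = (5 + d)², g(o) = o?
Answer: -6216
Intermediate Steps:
J(X) = -8*X² (J(X) = -8*X*1*X = -8*X*X = -8*X²)
U = -9 (U = (5 + (-14 - 1*(-18)))²/(-9) = (5 + (-14 + 18))²*(-⅑) = (5 + 4)²*(-⅑) = 9²*(-⅑) = 81*(-⅑) = -9)
((J(26) - 823) + G(-22)) + U = ((-8*26² - 823) + 24) - 9 = ((-8*676 - 823) + 24) - 9 = ((-5408 - 823) + 24) - 9 = (-6231 + 24) - 9 = -6207 - 9 = -6216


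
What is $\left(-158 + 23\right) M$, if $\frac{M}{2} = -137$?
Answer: $36990$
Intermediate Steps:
$M = -274$ ($M = 2 \left(-137\right) = -274$)
$\left(-158 + 23\right) M = \left(-158 + 23\right) \left(-274\right) = \left(-135\right) \left(-274\right) = 36990$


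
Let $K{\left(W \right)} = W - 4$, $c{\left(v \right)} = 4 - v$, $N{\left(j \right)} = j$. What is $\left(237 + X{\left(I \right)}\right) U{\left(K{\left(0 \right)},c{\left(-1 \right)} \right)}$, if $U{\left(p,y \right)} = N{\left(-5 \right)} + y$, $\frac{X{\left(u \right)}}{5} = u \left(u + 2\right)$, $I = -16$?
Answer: $0$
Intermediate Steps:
$K{\left(W \right)} = -4 + W$
$X{\left(u \right)} = 5 u \left(2 + u\right)$ ($X{\left(u \right)} = 5 u \left(u + 2\right) = 5 u \left(2 + u\right)$)
$U{\left(p,y \right)} = -5 + y$
$\left(237 + X{\left(I \right)}\right) U{\left(K{\left(0 \right)},c{\left(-1 \right)} \right)} = \left(237 + 5 \left(-16\right) \left(2 - 16\right)\right) \left(-5 + \left(4 - -1\right)\right) = \left(237 + 5 \left(-16\right) \left(-14\right)\right) \left(-5 + \left(4 + 1\right)\right) = \left(237 + 1120\right) \left(-5 + 5\right) = 1357 \cdot 0 = 0$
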